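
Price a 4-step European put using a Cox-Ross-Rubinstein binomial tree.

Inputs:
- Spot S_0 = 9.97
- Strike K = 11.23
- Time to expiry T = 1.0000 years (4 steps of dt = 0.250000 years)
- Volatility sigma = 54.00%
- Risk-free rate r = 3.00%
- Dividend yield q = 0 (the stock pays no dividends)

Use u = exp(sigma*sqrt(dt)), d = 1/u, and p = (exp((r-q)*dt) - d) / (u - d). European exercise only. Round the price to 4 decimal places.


Answer: Price = V(0,0) = 2.7538

Derivation:
dt = T/N = 0.250000
u = exp(sigma*sqrt(dt)) = 1.309964; d = 1/u = 0.763379
p = (exp((r-q)*dt) - d) / (u - d) = 0.446680
Discount per step: exp(-r*dt) = 0.992528
Stock lattice S(k, i) with i counting down-moves:
  k=0: S(0,0) = 9.9700
  k=1: S(1,0) = 13.0603; S(1,1) = 7.6109
  k=2: S(2,0) = 17.1086; S(2,1) = 9.9700; S(2,2) = 5.8100
  k=3: S(3,0) = 22.4116; S(3,1) = 13.0603; S(3,2) = 7.6109; S(3,3) = 4.4352
  k=4: S(4,0) = 29.3585; S(4,1) = 17.1086; S(4,2) = 9.9700; S(4,3) = 5.8100; S(4,4) = 3.3858
Terminal payoffs V(N, i) = max(K - S_T, 0):
  V(4,0) = 0.000000; V(4,1) = 0.000000; V(4,2) = 1.260000; V(4,3) = 5.420000; V(4,4) = 7.844233
Backward induction: V(k, i) = exp(-r*dt) * [p * V(k+1, i) + (1-p) * V(k+1, i+1)].
  V(3,0) = exp(-r*dt) * [p*0.000000 + (1-p)*0.000000] = 0.000000
  V(3,1) = exp(-r*dt) * [p*0.000000 + (1-p)*1.260000] = 0.691974
  V(3,2) = exp(-r*dt) * [p*1.260000 + (1-p)*5.420000] = 3.535196
  V(3,3) = exp(-r*dt) * [p*5.420000 + (1-p)*7.844233] = 6.710855
  V(2,0) = exp(-r*dt) * [p*0.000000 + (1-p)*0.691974] = 0.380022
  V(2,1) = exp(-r*dt) * [p*0.691974 + (1-p)*3.535196] = 2.248260
  V(2,2) = exp(-r*dt) * [p*3.535196 + (1-p)*6.710855] = 5.252807
  V(1,0) = exp(-r*dt) * [p*0.380022 + (1-p)*2.248260] = 1.403191
  V(1,1) = exp(-r*dt) * [p*2.248260 + (1-p)*5.252807] = 3.881514
  V(0,0) = exp(-r*dt) * [p*1.403191 + (1-p)*3.881514] = 2.753765


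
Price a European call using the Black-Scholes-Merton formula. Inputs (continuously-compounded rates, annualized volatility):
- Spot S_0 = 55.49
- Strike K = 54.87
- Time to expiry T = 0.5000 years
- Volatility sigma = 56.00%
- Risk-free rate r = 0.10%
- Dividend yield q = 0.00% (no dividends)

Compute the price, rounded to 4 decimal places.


Answer: Price = 8.9857

Derivation:
d1 = (ln(S/K) + (r - q + 0.5*sigma^2) * T) / (sigma * sqrt(T)) = 0.22762796
d2 = d1 - sigma * sqrt(T) = -0.16835184
exp(-rT) = 0.99950012; exp(-qT) = 1.00000000
C = S_0 * exp(-qT) * N(d1) - K * exp(-rT) * N(d2)
N(d1) = 0.59003226; N(d2) = 0.43315325
C = 55.4900 * 1.00000000 * 0.59003226 - 54.8700 * 0.99950012 * 0.43315325 = 8.9857


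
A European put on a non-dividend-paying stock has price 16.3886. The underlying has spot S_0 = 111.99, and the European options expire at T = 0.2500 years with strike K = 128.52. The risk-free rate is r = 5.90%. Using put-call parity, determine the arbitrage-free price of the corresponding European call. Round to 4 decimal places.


Put-call parity: C - P = S_0 * exp(-qT) - K * exp(-rT).
S_0 * exp(-qT) = 111.9900 * 1.00000000 = 111.99000000
K * exp(-rT) = 128.5200 * 0.98535825 = 126.63824208
C = P + S*exp(-qT) - K*exp(-rT)
C = 16.3886 + 111.99000000 - 126.63824208 = 1.7404

Answer: Call price = 1.7404


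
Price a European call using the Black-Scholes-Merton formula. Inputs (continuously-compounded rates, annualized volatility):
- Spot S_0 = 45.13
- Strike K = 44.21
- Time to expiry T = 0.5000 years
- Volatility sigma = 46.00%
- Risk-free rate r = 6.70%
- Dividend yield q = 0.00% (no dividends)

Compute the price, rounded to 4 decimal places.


d1 = (ln(S/K) + (r - q + 0.5*sigma^2) * T) / (sigma * sqrt(T)) = 0.32894671
d2 = d1 - sigma * sqrt(T) = 0.00367759
exp(-rT) = 0.96705491; exp(-qT) = 1.00000000
C = S_0 * exp(-qT) * N(d1) - K * exp(-rT) * N(d2)
N(d1) = 0.62890202; N(d2) = 0.50146714
C = 45.1300 * 1.00000000 * 0.62890202 - 44.2100 * 0.96705491 * 0.50146714 = 6.9429

Answer: Price = 6.9429


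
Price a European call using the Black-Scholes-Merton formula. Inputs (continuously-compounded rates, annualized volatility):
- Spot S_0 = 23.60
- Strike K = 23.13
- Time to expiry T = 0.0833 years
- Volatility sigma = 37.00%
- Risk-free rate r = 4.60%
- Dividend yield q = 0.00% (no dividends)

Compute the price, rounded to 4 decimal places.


Answer: Price = 1.2971

Derivation:
d1 = (ln(S/K) + (r - q + 0.5*sigma^2) * T) / (sigma * sqrt(T)) = 0.27765105
d2 = d1 - sigma * sqrt(T) = 0.17086261
exp(-rT) = 0.99617553; exp(-qT) = 1.00000000
C = S_0 * exp(-qT) * N(d1) - K * exp(-rT) * N(d2)
N(d1) = 0.60935988; N(d2) = 0.56783410
C = 23.6000 * 1.00000000 * 0.60935988 - 23.1300 * 0.99617553 * 0.56783410 = 1.2971


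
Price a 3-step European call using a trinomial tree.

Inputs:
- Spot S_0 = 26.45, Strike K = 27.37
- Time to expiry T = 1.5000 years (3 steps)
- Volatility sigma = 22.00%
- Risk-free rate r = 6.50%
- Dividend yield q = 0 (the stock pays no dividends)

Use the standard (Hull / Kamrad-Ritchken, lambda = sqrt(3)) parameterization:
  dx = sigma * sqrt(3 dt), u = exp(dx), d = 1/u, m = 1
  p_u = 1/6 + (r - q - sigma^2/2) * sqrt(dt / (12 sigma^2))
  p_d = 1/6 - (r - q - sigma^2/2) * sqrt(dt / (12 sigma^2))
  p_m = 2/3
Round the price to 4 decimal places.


dt = T/N = 0.500000; dx = sigma*sqrt(3*dt) = 0.269444
u = exp(dx) = 1.309236; d = 1/u = 0.763804
p_u = 0.204522, p_m = 0.666667, p_d = 0.128811
Discount per step: exp(-r*dt) = 0.968022
Stock lattice S(k, j) with j the centered position index:
  k=0: S(0,+0) = 26.4500
  k=1: S(1,-1) = 20.2026; S(1,+0) = 26.4500; S(1,+1) = 34.6293
  k=2: S(2,-2) = 15.4308; S(2,-1) = 20.2026; S(2,+0) = 26.4500; S(2,+1) = 34.6293; S(2,+2) = 45.3379
  k=3: S(3,-3) = 11.7861; S(3,-2) = 15.4308; S(3,-1) = 20.2026; S(3,+0) = 26.4500; S(3,+1) = 34.6293; S(3,+2) = 45.3379; S(3,+3) = 59.3581
Terminal payoffs V(N, j) = max(S_T - K, 0):
  V(3,-3) = 0.000000; V(3,-2) = 0.000000; V(3,-1) = 0.000000; V(3,+0) = 0.000000; V(3,+1) = 7.259296; V(3,+2) = 17.967926; V(3,+3) = 31.988052
Backward induction: V(k, j) = exp(-r*dt) * [p_u * V(k+1, j+1) + p_m * V(k+1, j) + p_d * V(k+1, j-1)]
  V(2,-2) = exp(-r*dt) * [p_u*0.000000 + p_m*0.000000 + p_d*0.000000] = 0.000000
  V(2,-1) = exp(-r*dt) * [p_u*0.000000 + p_m*0.000000 + p_d*0.000000] = 0.000000
  V(2,+0) = exp(-r*dt) * [p_u*7.259296 + p_m*0.000000 + p_d*0.000000] = 1.437212
  V(2,+1) = exp(-r*dt) * [p_u*17.967926 + p_m*7.259296 + p_d*0.000000] = 8.242106
  V(2,+2) = exp(-r*dt) * [p_u*31.988052 + p_m*17.967926 + p_d*7.259296] = 18.833813
  V(1,-1) = exp(-r*dt) * [p_u*1.437212 + p_m*0.000000 + p_d*0.000000] = 0.284543
  V(1,+0) = exp(-r*dt) * [p_u*8.242106 + p_m*1.437212 + p_d*0.000000] = 2.559293
  V(1,+1) = exp(-r*dt) * [p_u*18.833813 + p_m*8.242106 + p_d*1.437212] = 9.226999
  V(0,+0) = exp(-r*dt) * [p_u*9.226999 + p_m*2.559293 + p_d*0.284543] = 3.513898

Answer: Price = V(0,0) = 3.5139


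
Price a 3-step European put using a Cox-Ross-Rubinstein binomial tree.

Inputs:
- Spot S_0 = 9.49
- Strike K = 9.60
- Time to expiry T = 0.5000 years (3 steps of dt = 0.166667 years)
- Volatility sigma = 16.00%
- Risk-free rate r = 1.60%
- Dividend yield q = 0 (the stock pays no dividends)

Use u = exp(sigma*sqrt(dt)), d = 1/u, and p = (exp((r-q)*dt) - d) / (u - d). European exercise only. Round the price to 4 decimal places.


dt = T/N = 0.166667
u = exp(sigma*sqrt(dt)) = 1.067500; d = 1/u = 0.936768
p = (exp((r-q)*dt) - d) / (u - d) = 0.504101
Discount per step: exp(-r*dt) = 0.997337
Stock lattice S(k, i) with i counting down-moves:
  k=0: S(0,0) = 9.4900
  k=1: S(1,0) = 10.1306; S(1,1) = 8.8899
  k=2: S(2,0) = 10.8144; S(2,1) = 9.4900; S(2,2) = 8.3278
  k=3: S(3,0) = 11.5444; S(3,1) = 10.1306; S(3,2) = 8.8899; S(3,3) = 7.8012
Terminal payoffs V(N, i) = max(K - S_T, 0):
  V(3,0) = 0.000000; V(3,1) = 0.000000; V(3,2) = 0.710073; V(3,3) = 1.798785
Backward induction: V(k, i) = exp(-r*dt) * [p * V(k+1, i) + (1-p) * V(k+1, i+1)].
  V(2,0) = exp(-r*dt) * [p*0.000000 + (1-p)*0.000000] = 0.000000
  V(2,1) = exp(-r*dt) * [p*0.000000 + (1-p)*0.710073] = 0.351187
  V(2,2) = exp(-r*dt) * [p*0.710073 + (1-p)*1.798785] = 1.246635
  V(1,0) = exp(-r*dt) * [p*0.000000 + (1-p)*0.351187] = 0.173689
  V(1,1) = exp(-r*dt) * [p*0.351187 + (1-p)*1.246635] = 0.793121
  V(0,0) = exp(-r*dt) * [p*0.173689 + (1-p)*0.793121] = 0.479584

Answer: Price = V(0,0) = 0.4796


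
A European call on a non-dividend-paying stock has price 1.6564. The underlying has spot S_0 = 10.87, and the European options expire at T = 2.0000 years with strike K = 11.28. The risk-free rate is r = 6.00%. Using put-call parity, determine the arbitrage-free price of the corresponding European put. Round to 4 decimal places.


Answer: Put price = 0.7909

Derivation:
Put-call parity: C - P = S_0 * exp(-qT) - K * exp(-rT).
S_0 * exp(-qT) = 10.8700 * 1.00000000 = 10.87000000
K * exp(-rT) = 11.2800 * 0.88692044 = 10.00446253
P = C - S*exp(-qT) + K*exp(-rT)
P = 1.6564 - 10.87000000 + 10.00446253 = 0.7909


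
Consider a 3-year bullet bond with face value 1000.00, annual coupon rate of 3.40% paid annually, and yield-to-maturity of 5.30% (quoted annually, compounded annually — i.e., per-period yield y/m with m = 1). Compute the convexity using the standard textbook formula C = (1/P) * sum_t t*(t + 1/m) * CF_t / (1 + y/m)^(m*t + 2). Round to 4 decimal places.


Coupon per period c = face * coupon_rate / m = 34.000000
Periods per year m = 1; per-period yield y/m = 0.053000
Number of cashflows N = 3
Cashflows (t years, CF_t, discount factor 1/(1+y/m)^(m*t), PV):
  t = 1.0000: CF_t = 34.000000, DF = 0.949668, PV = 32.288699
  t = 2.0000: CF_t = 34.000000, DF = 0.901869, PV = 30.663532
  t = 3.0000: CF_t = 1034.000000, DF = 0.856475, PV = 885.595549
Price P = sum_t PV_t = 948.547780
Convexity numerator sum_t t*(t + 1/m) * CF_t / (1+y/m)^(m*t + 2):
  t = 1.0000: term = 58.240326
  t = 2.0000: term = 165.926855
  t = 3.0000: term = 9584.289621
Convexity = (1/P) * sum = 9808.456802 / 948.547780 = 10.340498

Answer: Convexity = 10.3405


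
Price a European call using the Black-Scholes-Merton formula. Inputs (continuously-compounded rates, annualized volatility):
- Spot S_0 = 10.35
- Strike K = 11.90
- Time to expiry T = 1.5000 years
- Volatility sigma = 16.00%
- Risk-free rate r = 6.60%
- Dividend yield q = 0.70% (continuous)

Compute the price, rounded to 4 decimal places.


Answer: Price = 0.5797

Derivation:
d1 = (ln(S/K) + (r - q + 0.5*sigma^2) * T) / (sigma * sqrt(T)) = -0.16254345
d2 = d1 - sigma * sqrt(T) = -0.35850263
exp(-rT) = 0.90574271; exp(-qT) = 0.98955493
C = S_0 * exp(-qT) * N(d1) - K * exp(-rT) * N(d2)
N(d1) = 0.43543896; N(d2) = 0.35998360
C = 10.3500 * 0.98955493 * 0.43543896 - 11.9000 * 0.90574271 * 0.35998360 = 0.5797


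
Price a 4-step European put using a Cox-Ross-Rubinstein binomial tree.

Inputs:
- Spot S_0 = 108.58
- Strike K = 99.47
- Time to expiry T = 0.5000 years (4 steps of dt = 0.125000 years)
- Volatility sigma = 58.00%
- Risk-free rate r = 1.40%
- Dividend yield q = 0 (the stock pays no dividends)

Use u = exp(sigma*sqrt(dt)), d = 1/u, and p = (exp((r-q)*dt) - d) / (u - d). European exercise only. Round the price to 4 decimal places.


Answer: Price = V(0,0) = 12.6583

Derivation:
dt = T/N = 0.125000
u = exp(sigma*sqrt(dt)) = 1.227600; d = 1/u = 0.814598
p = (exp((r-q)*dt) - d) / (u - d) = 0.453155
Discount per step: exp(-r*dt) = 0.998252
Stock lattice S(k, i) with i counting down-moves:
  k=0: S(0,0) = 108.5800
  k=1: S(1,0) = 133.2928; S(1,1) = 88.4490
  k=2: S(2,0) = 163.6302; S(2,1) = 108.5800; S(2,2) = 72.0504
  k=3: S(3,0) = 200.8724; S(3,1) = 133.2928; S(3,2) = 88.4490; S(3,3) = 58.6921
  k=4: S(4,0) = 246.5910; S(4,1) = 163.6302; S(4,2) = 108.5800; S(4,3) = 72.0504; S(4,4) = 47.8104
Terminal payoffs V(N, i) = max(K - S_T, 0):
  V(4,0) = 0.000000; V(4,1) = 0.000000; V(4,2) = 0.000000; V(4,3) = 27.419642; V(4,4) = 51.659592
Backward induction: V(k, i) = exp(-r*dt) * [p * V(k+1, i) + (1-p) * V(k+1, i+1)].
  V(3,0) = exp(-r*dt) * [p*0.000000 + (1-p)*0.000000] = 0.000000
  V(3,1) = exp(-r*dt) * [p*0.000000 + (1-p)*0.000000] = 0.000000
  V(3,2) = exp(-r*dt) * [p*0.000000 + (1-p)*27.419642] = 14.968087
  V(3,3) = exp(-r*dt) * [p*27.419642 + (1-p)*51.659592] = 40.604027
  V(2,0) = exp(-r*dt) * [p*0.000000 + (1-p)*0.000000] = 0.000000
  V(2,1) = exp(-r*dt) * [p*0.000000 + (1-p)*14.968087] = 8.170918
  V(2,2) = exp(-r*dt) * [p*14.968087 + (1-p)*40.604027] = 28.936300
  V(1,0) = exp(-r*dt) * [p*0.000000 + (1-p)*8.170918] = 4.460416
  V(1,1) = exp(-r*dt) * [p*8.170918 + (1-p)*28.936300] = 19.492229
  V(0,0) = exp(-r*dt) * [p*4.460416 + (1-p)*19.492229] = 12.658322


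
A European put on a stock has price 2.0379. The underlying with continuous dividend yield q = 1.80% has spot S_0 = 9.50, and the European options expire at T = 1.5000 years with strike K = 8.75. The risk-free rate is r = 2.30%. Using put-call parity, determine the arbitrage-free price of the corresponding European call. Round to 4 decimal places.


Answer: Call price = 2.8316

Derivation:
Put-call parity: C - P = S_0 * exp(-qT) - K * exp(-rT).
S_0 * exp(-qT) = 9.5000 * 0.97336124 = 9.24693179
K * exp(-rT) = 8.7500 * 0.96608834 = 8.45327297
C = P + S*exp(-qT) - K*exp(-rT)
C = 2.0379 + 9.24693179 - 8.45327297 = 2.8316


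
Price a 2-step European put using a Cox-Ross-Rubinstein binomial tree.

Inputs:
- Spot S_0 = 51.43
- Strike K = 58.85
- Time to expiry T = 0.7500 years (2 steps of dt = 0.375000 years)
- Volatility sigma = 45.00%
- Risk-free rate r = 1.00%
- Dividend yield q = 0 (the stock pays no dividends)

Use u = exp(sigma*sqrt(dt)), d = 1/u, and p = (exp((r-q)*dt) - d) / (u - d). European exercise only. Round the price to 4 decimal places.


Answer: Price = V(0,0) = 12.7745

Derivation:
dt = T/N = 0.375000
u = exp(sigma*sqrt(dt)) = 1.317278; d = 1/u = 0.759141
p = (exp((r-q)*dt) - d) / (u - d) = 0.438272
Discount per step: exp(-r*dt) = 0.996257
Stock lattice S(k, i) with i counting down-moves:
  k=0: S(0,0) = 51.4300
  k=1: S(1,0) = 67.7476; S(1,1) = 39.0426
  k=2: S(2,0) = 89.2425; S(2,1) = 51.4300; S(2,2) = 29.6389
Terminal payoffs V(N, i) = max(K - S_T, 0):
  V(2,0) = 0.000000; V(2,1) = 7.420000; V(2,2) = 29.211136
Backward induction: V(k, i) = exp(-r*dt) * [p * V(k+1, i) + (1-p) * V(k+1, i+1)].
  V(1,0) = exp(-r*dt) * [p*0.000000 + (1-p)*7.420000] = 4.152420
  V(1,1) = exp(-r*dt) * [p*7.420000 + (1-p)*29.211136] = 19.587098
  V(0,0) = exp(-r*dt) * [p*4.152420 + (1-p)*19.587098] = 12.774514


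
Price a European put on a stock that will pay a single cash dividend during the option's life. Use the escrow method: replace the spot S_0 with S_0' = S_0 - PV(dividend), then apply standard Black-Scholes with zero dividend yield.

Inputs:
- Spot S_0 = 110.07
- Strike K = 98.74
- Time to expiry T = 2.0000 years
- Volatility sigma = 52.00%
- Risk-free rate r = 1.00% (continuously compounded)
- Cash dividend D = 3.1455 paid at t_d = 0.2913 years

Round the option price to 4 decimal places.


PV(D) = D * exp(-r * t_d) = 3.1455 * 0.99709124 = 3.13635049
S_0' = S_0 - PV(D) = 110.0700 - 3.13635049 = 106.93364951
d1 = (ln(S_0'/K) + (r + sigma^2/2)*T) / (sigma*sqrt(T)) = 0.50329469
d2 = d1 - sigma*sqrt(T) = -0.23209636
exp(-rT) = 0.98019867
N(-d1) = 0.30737855; N(-d2) = 0.59176842
P = K * exp(-rT) * N(-d2) - S_0' * N(-d1) = 98.7400 * 0.98019867 * 0.59176842 - 106.93364951 * 0.30737855 = 24.4051

Answer: Price = 24.4051


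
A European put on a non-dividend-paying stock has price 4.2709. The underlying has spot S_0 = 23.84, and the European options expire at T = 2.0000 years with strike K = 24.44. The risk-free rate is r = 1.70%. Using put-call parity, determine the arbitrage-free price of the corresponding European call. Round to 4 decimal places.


Answer: Call price = 4.4879

Derivation:
Put-call parity: C - P = S_0 * exp(-qT) - K * exp(-rT).
S_0 * exp(-qT) = 23.8400 * 1.00000000 = 23.84000000
K * exp(-rT) = 24.4400 * 0.96657150 = 23.62300757
C = P + S*exp(-qT) - K*exp(-rT)
C = 4.2709 + 23.84000000 - 23.62300757 = 4.4879


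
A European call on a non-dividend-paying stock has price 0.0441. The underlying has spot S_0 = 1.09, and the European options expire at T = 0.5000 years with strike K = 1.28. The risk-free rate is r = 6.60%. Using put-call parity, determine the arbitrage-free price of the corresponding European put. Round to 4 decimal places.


Put-call parity: C - P = S_0 * exp(-qT) - K * exp(-rT).
S_0 * exp(-qT) = 1.0900 * 1.00000000 = 1.09000000
K * exp(-rT) = 1.2800 * 0.96753856 = 1.23844936
P = C - S*exp(-qT) + K*exp(-rT)
P = 0.0441 - 1.09000000 + 1.23844936 = 0.1925

Answer: Put price = 0.1925


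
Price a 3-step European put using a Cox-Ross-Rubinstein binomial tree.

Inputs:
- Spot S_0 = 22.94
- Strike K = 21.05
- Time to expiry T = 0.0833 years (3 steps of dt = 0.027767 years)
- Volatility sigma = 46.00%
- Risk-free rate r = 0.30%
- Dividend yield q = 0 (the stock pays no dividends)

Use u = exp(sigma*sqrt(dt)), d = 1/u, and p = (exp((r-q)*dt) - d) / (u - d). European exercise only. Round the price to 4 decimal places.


dt = T/N = 0.027767
u = exp(sigma*sqrt(dt)) = 1.079666; d = 1/u = 0.926213
p = (exp((r-q)*dt) - d) / (u - d) = 0.481389
Discount per step: exp(-r*dt) = 0.999917
Stock lattice S(k, i) with i counting down-moves:
  k=0: S(0,0) = 22.9400
  k=1: S(1,0) = 24.7675; S(1,1) = 21.2473
  k=2: S(2,0) = 26.7406; S(2,1) = 22.9400; S(2,2) = 19.6795
  k=3: S(3,0) = 28.8710; S(3,1) = 24.7675; S(3,2) = 21.2473; S(3,3) = 18.2274
Terminal payoffs V(N, i) = max(K - S_T, 0):
  V(3,0) = 0.000000; V(3,1) = 0.000000; V(3,2) = 0.000000; V(3,3) = 2.822561
Backward induction: V(k, i) = exp(-r*dt) * [p * V(k+1, i) + (1-p) * V(k+1, i+1)].
  V(2,0) = exp(-r*dt) * [p*0.000000 + (1-p)*0.000000] = 0.000000
  V(2,1) = exp(-r*dt) * [p*0.000000 + (1-p)*0.000000] = 0.000000
  V(2,2) = exp(-r*dt) * [p*0.000000 + (1-p)*2.822561] = 1.463688
  V(1,0) = exp(-r*dt) * [p*0.000000 + (1-p)*0.000000] = 0.000000
  V(1,1) = exp(-r*dt) * [p*0.000000 + (1-p)*1.463688] = 0.759021
  V(0,0) = exp(-r*dt) * [p*0.000000 + (1-p)*0.759021] = 0.393603

Answer: Price = V(0,0) = 0.3936


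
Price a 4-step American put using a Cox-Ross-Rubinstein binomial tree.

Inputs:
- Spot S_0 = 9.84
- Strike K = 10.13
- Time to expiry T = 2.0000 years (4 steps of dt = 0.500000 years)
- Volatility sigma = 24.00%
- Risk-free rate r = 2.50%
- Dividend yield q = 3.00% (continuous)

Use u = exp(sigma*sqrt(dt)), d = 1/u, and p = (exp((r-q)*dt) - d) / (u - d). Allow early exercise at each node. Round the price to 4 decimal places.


dt = T/N = 0.500000
u = exp(sigma*sqrt(dt)) = 1.184956; d = 1/u = 0.843913
p = (exp((r-q)*dt) - d) / (u - d) = 0.450354
Discount per step: exp(-r*dt) = 0.987578
Stock lattice S(k, i) with i counting down-moves:
  k=0: S(0,0) = 9.8400
  k=1: S(1,0) = 11.6600; S(1,1) = 8.3041
  k=2: S(2,0) = 13.8165; S(2,1) = 9.8400; S(2,2) = 7.0079
  k=3: S(3,0) = 16.3720; S(3,1) = 11.6600; S(3,2) = 8.3041; S(3,3) = 5.9141
  k=4: S(4,0) = 19.4001; S(4,1) = 13.8165; S(4,2) = 9.8400; S(4,3) = 7.0079; S(4,4) = 4.9910
Terminal payoffs V(N, i) = max(K - S_T, 0):
  V(4,0) = 0.000000; V(4,1) = 0.000000; V(4,2) = 0.290000; V(4,3) = 3.122055; V(4,4) = 5.139015
Backward induction: V(k, i) = exp(-r*dt) * [p * V(k+1, i) + (1-p) * V(k+1, i+1)]; then take max(V_cont, immediate exercise) for American.
  V(3,0) = exp(-r*dt) * [p*0.000000 + (1-p)*0.000000] = 0.000000; exercise = 0.000000; V(3,0) = max -> 0.000000
  V(3,1) = exp(-r*dt) * [p*0.000000 + (1-p)*0.290000] = 0.157417; exercise = 0.000000; V(3,1) = max -> 0.157417
  V(3,2) = exp(-r*dt) * [p*0.290000 + (1-p)*3.122055] = 1.823689; exercise = 1.825894; V(3,2) = max -> 1.825894
  V(3,3) = exp(-r*dt) * [p*3.122055 + (1-p)*5.139015] = 4.178116; exercise = 4.215903; V(3,3) = max -> 4.215903
  V(2,0) = exp(-r*dt) * [p*0.000000 + (1-p)*0.157417] = 0.085449; exercise = 0.000000; V(2,0) = max -> 0.085449
  V(2,1) = exp(-r*dt) * [p*0.157417 + (1-p)*1.825894] = 1.061142; exercise = 0.290000; V(2,1) = max -> 1.061142
  V(2,2) = exp(-r*dt) * [p*1.825894 + (1-p)*4.215903] = 3.100553; exercise = 3.122055; V(2,2) = max -> 3.122055
  V(1,0) = exp(-r*dt) * [p*0.085449 + (1-p)*1.061142] = 0.614011; exercise = 0.000000; V(1,0) = max -> 0.614011
  V(1,1) = exp(-r*dt) * [p*1.061142 + (1-p)*3.122055] = 2.166662; exercise = 1.825894; V(1,1) = max -> 2.166662
  V(0,0) = exp(-r*dt) * [p*0.614011 + (1-p)*2.166662] = 1.449191; exercise = 0.290000; V(0,0) = max -> 1.449191

Answer: Price = V(0,0) = 1.4492


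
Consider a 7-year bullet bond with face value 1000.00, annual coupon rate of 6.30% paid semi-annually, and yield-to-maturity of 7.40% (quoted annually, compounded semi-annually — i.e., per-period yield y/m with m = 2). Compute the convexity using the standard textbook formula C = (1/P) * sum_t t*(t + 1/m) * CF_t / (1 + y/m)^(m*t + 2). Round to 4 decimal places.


Coupon per period c = face * coupon_rate / m = 31.500000
Periods per year m = 2; per-period yield y/m = 0.037000
Number of cashflows N = 14
Cashflows (t years, CF_t, discount factor 1/(1+y/m)^(m*t), PV):
  t = 0.5000: CF_t = 31.500000, DF = 0.964320, PV = 30.376085
  t = 1.0000: CF_t = 31.500000, DF = 0.929913, PV = 29.292271
  t = 1.5000: CF_t = 31.500000, DF = 0.896734, PV = 28.247127
  t = 2.0000: CF_t = 31.500000, DF = 0.864739, PV = 27.239274
  t = 2.5000: CF_t = 31.500000, DF = 0.833885, PV = 26.267381
  t = 3.0000: CF_t = 31.500000, DF = 0.804132, PV = 25.330165
  t = 3.5000: CF_t = 31.500000, DF = 0.775441, PV = 24.426388
  t = 4.0000: CF_t = 31.500000, DF = 0.747773, PV = 23.554859
  t = 4.5000: CF_t = 31.500000, DF = 0.721093, PV = 22.714425
  t = 5.0000: CF_t = 31.500000, DF = 0.695364, PV = 21.903978
  t = 5.5000: CF_t = 31.500000, DF = 0.670554, PV = 21.122447
  t = 6.0000: CF_t = 31.500000, DF = 0.646629, PV = 20.368802
  t = 6.5000: CF_t = 31.500000, DF = 0.623557, PV = 19.642046
  t = 7.0000: CF_t = 1031.500000, DF = 0.601309, PV = 620.249814
Price P = sum_t PV_t = 940.735061
Convexity numerator sum_t t*(t + 1/m) * CF_t / (1+y/m)^(m*t + 2):
  t = 0.5000: term = 14.123564
  t = 1.0000: term = 40.858911
  t = 1.5000: term = 78.802143
  t = 2.0000: term = 126.650824
  t = 2.5000: term = 183.197913
  t = 3.0000: term = 247.326016
  t = 3.5000: term = 318.001949
  t = 4.0000: term = 394.271600
  t = 4.5000: term = 475.255062
  t = 5.0000: term = 560.142043
  t = 5.5000: term = 648.187513
  t = 6.0000: term = 738.707607
  t = 6.5000: term = 831.075739
  t = 7.0000: term = 30280.875910
Convexity = (1/P) * sum = 34937.476795 / 940.735061 = 37.138487

Answer: Convexity = 37.1385


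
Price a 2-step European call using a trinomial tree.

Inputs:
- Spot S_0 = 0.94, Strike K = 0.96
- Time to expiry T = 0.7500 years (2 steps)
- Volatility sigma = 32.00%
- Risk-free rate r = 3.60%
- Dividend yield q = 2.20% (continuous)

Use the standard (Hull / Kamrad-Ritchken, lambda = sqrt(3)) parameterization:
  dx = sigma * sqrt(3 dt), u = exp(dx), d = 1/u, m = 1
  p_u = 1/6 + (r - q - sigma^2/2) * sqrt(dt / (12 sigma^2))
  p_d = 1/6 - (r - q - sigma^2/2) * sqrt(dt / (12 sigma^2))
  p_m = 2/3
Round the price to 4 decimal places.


dt = T/N = 0.375000; dx = sigma*sqrt(3*dt) = 0.339411
u = exp(dx) = 1.404121; d = 1/u = 0.712189
p_u = 0.146116, p_m = 0.666667, p_d = 0.187217
Discount per step: exp(-r*dt) = 0.986591
Stock lattice S(k, j) with j the centered position index:
  k=0: S(0,+0) = 0.9400
  k=1: S(1,-1) = 0.6695; S(1,+0) = 0.9400; S(1,+1) = 1.3199
  k=2: S(2,-2) = 0.4768; S(2,-1) = 0.6695; S(2,+0) = 0.9400; S(2,+1) = 1.3199; S(2,+2) = 1.8533
Terminal payoffs V(N, j) = max(S_T - K, 0):
  V(2,-2) = 0.000000; V(2,-1) = 0.000000; V(2,+0) = 0.000000; V(2,+1) = 0.359873; V(2,+2) = 0.893262
Backward induction: V(k, j) = exp(-r*dt) * [p_u * V(k+1, j+1) + p_m * V(k+1, j) + p_d * V(k+1, j-1)]
  V(1,-1) = exp(-r*dt) * [p_u*0.000000 + p_m*0.000000 + p_d*0.000000] = 0.000000
  V(1,+0) = exp(-r*dt) * [p_u*0.359873 + p_m*0.000000 + p_d*0.000000] = 0.051878
  V(1,+1) = exp(-r*dt) * [p_u*0.893262 + p_m*0.359873 + p_d*0.000000] = 0.365468
  V(0,+0) = exp(-r*dt) * [p_u*0.365468 + p_m*0.051878 + p_d*0.000000] = 0.086807

Answer: Price = V(0,0) = 0.0868


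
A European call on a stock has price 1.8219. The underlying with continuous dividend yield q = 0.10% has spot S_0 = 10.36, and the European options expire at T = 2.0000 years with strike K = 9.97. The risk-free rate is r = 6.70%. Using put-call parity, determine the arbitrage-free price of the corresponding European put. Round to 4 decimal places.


Answer: Put price = 0.2023

Derivation:
Put-call parity: C - P = S_0 * exp(-qT) - K * exp(-rT).
S_0 * exp(-qT) = 10.3600 * 0.99800200 = 10.33930071
K * exp(-rT) = 9.9700 * 0.87459006 = 8.71966294
P = C - S*exp(-qT) + K*exp(-rT)
P = 1.8219 - 10.33930071 + 8.71966294 = 0.2023


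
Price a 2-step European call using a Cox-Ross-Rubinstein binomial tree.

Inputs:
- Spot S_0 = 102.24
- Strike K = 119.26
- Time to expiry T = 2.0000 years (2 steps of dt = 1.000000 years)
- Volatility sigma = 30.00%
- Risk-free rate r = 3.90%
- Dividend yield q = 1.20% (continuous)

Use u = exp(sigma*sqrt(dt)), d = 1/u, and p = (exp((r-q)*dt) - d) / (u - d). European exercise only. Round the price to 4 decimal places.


dt = T/N = 1.000000
u = exp(sigma*sqrt(dt)) = 1.349859; d = 1/u = 0.740818
p = (exp((r-q)*dt) - d) / (u - d) = 0.470493
Discount per step: exp(-r*dt) = 0.961751
Stock lattice S(k, i) with i counting down-moves:
  k=0: S(0,0) = 102.2400
  k=1: S(1,0) = 138.0096; S(1,1) = 75.7413
  k=2: S(2,0) = 186.2934; S(2,1) = 102.2400; S(2,2) = 56.1105
Terminal payoffs V(N, i) = max(S_T - K, 0):
  V(2,0) = 67.033426; V(2,1) = 0.000000; V(2,2) = 0.000000
Backward induction: V(k, i) = exp(-r*dt) * [p * V(k+1, i) + (1-p) * V(k+1, i+1)].
  V(1,0) = exp(-r*dt) * [p*67.033426 + (1-p)*0.000000] = 30.332449
  V(1,1) = exp(-r*dt) * [p*0.000000 + (1-p)*0.000000] = 0.000000
  V(0,0) = exp(-r*dt) * [p*30.332449 + (1-p)*0.000000] = 13.725353

Answer: Price = V(0,0) = 13.7254


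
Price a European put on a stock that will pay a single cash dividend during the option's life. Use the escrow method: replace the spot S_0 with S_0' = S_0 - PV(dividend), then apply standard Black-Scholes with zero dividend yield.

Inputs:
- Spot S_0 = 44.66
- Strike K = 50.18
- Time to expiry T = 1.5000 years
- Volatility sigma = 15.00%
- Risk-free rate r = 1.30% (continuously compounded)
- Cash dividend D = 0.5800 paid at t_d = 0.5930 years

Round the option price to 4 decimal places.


PV(D) = D * exp(-r * t_d) = 0.5800 * 0.99232064 = 0.57554597
S_0' = S_0 - PV(D) = 44.6600 - 0.57554597 = 44.08445403
d1 = (ln(S_0'/K) + (r + sigma^2/2)*T) / (sigma*sqrt(T)) = -0.50695912
d2 = d1 - sigma*sqrt(T) = -0.69067085
exp(-rT) = 0.98068890
N(-d1) = 0.69390825; N(-d2) = 0.75511379
P = K * exp(-rT) * N(-d2) - S_0' * N(-d1) = 50.1800 * 0.98068890 * 0.75511379 - 44.08445403 * 0.69390825 = 6.5693

Answer: Price = 6.5693


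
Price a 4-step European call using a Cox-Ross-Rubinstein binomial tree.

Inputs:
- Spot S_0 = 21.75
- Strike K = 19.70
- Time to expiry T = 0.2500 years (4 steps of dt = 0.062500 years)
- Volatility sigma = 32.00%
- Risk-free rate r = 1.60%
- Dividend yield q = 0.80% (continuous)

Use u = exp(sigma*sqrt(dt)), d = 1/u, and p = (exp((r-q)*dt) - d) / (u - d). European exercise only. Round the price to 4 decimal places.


dt = T/N = 0.062500
u = exp(sigma*sqrt(dt)) = 1.083287; d = 1/u = 0.923116
p = (exp((r-q)*dt) - d) / (u - d) = 0.483133
Discount per step: exp(-r*dt) = 0.999000
Stock lattice S(k, i) with i counting down-moves:
  k=0: S(0,0) = 21.7500
  k=1: S(1,0) = 23.5615; S(1,1) = 20.0778
  k=2: S(2,0) = 25.5239; S(2,1) = 21.7500; S(2,2) = 18.5341
  k=3: S(3,0) = 27.6497; S(3,1) = 23.5615; S(3,2) = 20.0778; S(3,3) = 17.1092
  k=4: S(4,0) = 29.9525; S(4,1) = 25.5239; S(4,2) = 21.7500; S(4,3) = 18.5341; S(4,4) = 15.7937
Terminal payoffs V(N, i) = max(S_T - K, 0):
  V(4,0) = 10.252529; V(4,1) = 5.823861; V(4,2) = 2.050000; V(4,3) = 0.000000; V(4,4) = 0.000000
Backward induction: V(k, i) = exp(-r*dt) * [p * V(k+1, i) + (1-p) * V(k+1, i+1)].
  V(3,0) = exp(-r*dt) * [p*10.252529 + (1-p)*5.823861] = 7.955538
  V(3,1) = exp(-r*dt) * [p*5.823861 + (1-p)*2.050000] = 3.869406
  V(3,2) = exp(-r*dt) * [p*2.050000 + (1-p)*0.000000] = 0.989433
  V(3,3) = exp(-r*dt) * [p*0.000000 + (1-p)*0.000000] = 0.000000
  V(2,0) = exp(-r*dt) * [p*7.955538 + (1-p)*3.869406] = 5.837711
  V(2,1) = exp(-r*dt) * [p*3.869406 + (1-p)*0.989433] = 2.378464
  V(2,2) = exp(-r*dt) * [p*0.989433 + (1-p)*0.000000] = 0.477550
  V(1,0) = exp(-r*dt) * [p*5.837711 + (1-p)*2.378464] = 4.045693
  V(1,1) = exp(-r*dt) * [p*2.378464 + (1-p)*0.477550] = 1.394549
  V(0,0) = exp(-r*dt) * [p*4.045693 + (1-p)*1.394549] = 2.672730

Answer: Price = V(0,0) = 2.6727


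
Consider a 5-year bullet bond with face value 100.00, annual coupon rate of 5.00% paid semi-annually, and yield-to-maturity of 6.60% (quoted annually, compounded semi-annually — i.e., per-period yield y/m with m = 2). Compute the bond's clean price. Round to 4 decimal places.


Coupon per period c = face * coupon_rate / m = 2.500000
Periods per year m = 2; per-period yield y/m = 0.033000
Number of cashflows N = 10
Cashflows (t years, CF_t, discount factor 1/(1+y/m)^(m*t), PV):
  t = 0.5000: CF_t = 2.500000, DF = 0.968054, PV = 2.420136
  t = 1.0000: CF_t = 2.500000, DF = 0.937129, PV = 2.342822
  t = 1.5000: CF_t = 2.500000, DF = 0.907192, PV = 2.267979
  t = 2.0000: CF_t = 2.500000, DF = 0.878211, PV = 2.195527
  t = 2.5000: CF_t = 2.500000, DF = 0.850156, PV = 2.125389
  t = 3.0000: CF_t = 2.500000, DF = 0.822997, PV = 2.057492
  t = 3.5000: CF_t = 2.500000, DF = 0.796705, PV = 1.991763
  t = 4.0000: CF_t = 2.500000, DF = 0.771254, PV = 1.928135
  t = 4.5000: CF_t = 2.500000, DF = 0.746616, PV = 1.866539
  t = 5.0000: CF_t = 102.500000, DF = 0.722764, PV = 74.083356
Price P = sum_t PV_t = 93.279138

Answer: Price = 93.2791


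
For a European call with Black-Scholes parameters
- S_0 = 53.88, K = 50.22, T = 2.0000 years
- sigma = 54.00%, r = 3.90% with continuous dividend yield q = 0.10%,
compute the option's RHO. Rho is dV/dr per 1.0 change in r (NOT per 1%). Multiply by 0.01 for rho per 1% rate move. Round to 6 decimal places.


Answer: Rho = 39.444444

Derivation:
d1 = 0.5734714534; d2 = -0.1902038703
phi(d1) = 0.3384519024; exp(-qT) = 0.9980019987; exp(-rT) = 0.9249644265
N(d2) = 0.4245746892
Rho = K*T*exp(-rT)*N(d2) = 50.2200 * 2.0000 * 0.9249644265 * 0.4245746892 = 39.444444


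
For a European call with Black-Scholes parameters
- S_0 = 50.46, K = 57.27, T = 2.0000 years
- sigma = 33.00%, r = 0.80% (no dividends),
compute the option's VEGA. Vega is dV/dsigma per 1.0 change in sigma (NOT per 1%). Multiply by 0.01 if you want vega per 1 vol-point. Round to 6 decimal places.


Answer: Vega = 28.468818

Derivation:
d1 = -0.0036340643; d2 = -0.4703245399
phi(d1) = 0.3989396461; exp(-qT) = 1.0000000000; exp(-rT) = 0.9841273201
Vega = S * exp(-qT) * phi(d1) * sqrt(T) = 50.4600 * 1.0000000000 * 0.3989396461 * 1.4142135624 = 28.468818


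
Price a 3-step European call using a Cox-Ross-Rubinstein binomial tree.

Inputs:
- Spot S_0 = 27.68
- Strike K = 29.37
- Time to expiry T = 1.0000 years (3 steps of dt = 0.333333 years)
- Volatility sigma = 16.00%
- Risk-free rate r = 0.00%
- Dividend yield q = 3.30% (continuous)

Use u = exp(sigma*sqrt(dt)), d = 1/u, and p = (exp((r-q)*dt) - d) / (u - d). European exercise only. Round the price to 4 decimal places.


dt = T/N = 0.333333
u = exp(sigma*sqrt(dt)) = 1.096777; d = 1/u = 0.911762
p = (exp((r-q)*dt) - d) / (u - d) = 0.417794
Discount per step: exp(-r*dt) = 1.000000
Stock lattice S(k, i) with i counting down-moves:
  k=0: S(0,0) = 27.6800
  k=1: S(1,0) = 30.3588; S(1,1) = 25.2376
  k=2: S(2,0) = 33.2968; S(2,1) = 27.6800; S(2,2) = 23.0107
  k=3: S(3,0) = 36.5192; S(3,1) = 30.3588; S(3,2) = 25.2376; S(3,3) = 20.9803
Terminal payoffs V(N, i) = max(S_T - K, 0):
  V(3,0) = 7.149204; V(3,1) = 0.988792; V(3,2) = 0.000000; V(3,3) = 0.000000
Backward induction: V(k, i) = exp(-r*dt) * [p * V(k+1, i) + (1-p) * V(k+1, i+1)].
  V(2,0) = exp(-r*dt) * [p*7.149204 + (1-p)*0.988792] = 3.562573
  V(2,1) = exp(-r*dt) * [p*0.988792 + (1-p)*0.000000] = 0.413111
  V(2,2) = exp(-r*dt) * [p*0.000000 + (1-p)*0.000000] = 0.000000
  V(1,0) = exp(-r*dt) * [p*3.562573 + (1-p)*0.413111] = 1.728936
  V(1,1) = exp(-r*dt) * [p*0.413111 + (1-p)*0.000000] = 0.172595
  V(0,0) = exp(-r*dt) * [p*1.728936 + (1-p)*0.172595] = 0.822824

Answer: Price = V(0,0) = 0.8228


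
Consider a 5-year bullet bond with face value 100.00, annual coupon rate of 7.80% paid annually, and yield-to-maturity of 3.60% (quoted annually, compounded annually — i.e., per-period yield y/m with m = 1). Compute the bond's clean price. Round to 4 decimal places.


Answer: Price = 118.9096

Derivation:
Coupon per period c = face * coupon_rate / m = 7.800000
Periods per year m = 1; per-period yield y/m = 0.036000
Number of cashflows N = 5
Cashflows (t years, CF_t, discount factor 1/(1+y/m)^(m*t), PV):
  t = 1.0000: CF_t = 7.800000, DF = 0.965251, PV = 7.528958
  t = 2.0000: CF_t = 7.800000, DF = 0.931709, PV = 7.267334
  t = 3.0000: CF_t = 7.800000, DF = 0.899333, PV = 7.014801
  t = 4.0000: CF_t = 7.800000, DF = 0.868082, PV = 6.771043
  t = 5.0000: CF_t = 107.800000, DF = 0.837917, PV = 90.327499
Price P = sum_t PV_t = 118.909634


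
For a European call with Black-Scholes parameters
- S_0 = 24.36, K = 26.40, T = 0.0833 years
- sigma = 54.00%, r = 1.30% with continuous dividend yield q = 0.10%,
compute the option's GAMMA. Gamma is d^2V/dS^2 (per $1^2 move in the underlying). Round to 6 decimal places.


d1 = -0.4316673905; d2 = -0.5875207832
phi(d1) = 0.3634524140; exp(-qT) = 0.9999167035; exp(-rT) = 0.9989176861
Gamma = exp(-qT) * phi(d1) / (S * sigma * sqrt(T)) = 0.9999167035 * 0.3634524140 / (24.3600 * 0.5400 * 0.2886173938) = 0.095723

Answer: Gamma = 0.095723


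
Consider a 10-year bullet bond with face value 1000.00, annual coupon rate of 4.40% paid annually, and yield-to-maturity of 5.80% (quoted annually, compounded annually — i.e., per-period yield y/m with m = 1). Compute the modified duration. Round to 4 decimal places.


Answer: Modified duration = 7.7402

Derivation:
Coupon per period c = face * coupon_rate / m = 44.000000
Periods per year m = 1; per-period yield y/m = 0.058000
Number of cashflows N = 10
Cashflows (t years, CF_t, discount factor 1/(1+y/m)^(m*t), PV):
  t = 1.0000: CF_t = 44.000000, DF = 0.945180, PV = 41.587902
  t = 2.0000: CF_t = 44.000000, DF = 0.893364, PV = 39.308036
  t = 3.0000: CF_t = 44.000000, DF = 0.844390, PV = 37.153153
  t = 4.0000: CF_t = 44.000000, DF = 0.798100, PV = 35.116401
  t = 5.0000: CF_t = 44.000000, DF = 0.754348, PV = 33.191306
  t = 6.0000: CF_t = 44.000000, DF = 0.712994, PV = 31.371745
  t = 7.0000: CF_t = 44.000000, DF = 0.673908, PV = 29.651932
  t = 8.0000: CF_t = 44.000000, DF = 0.636964, PV = 28.026401
  t = 9.0000: CF_t = 44.000000, DF = 0.602045, PV = 26.489982
  t = 10.0000: CF_t = 1044.000000, DF = 0.569041, PV = 594.078481
Price P = sum_t PV_t = 895.975339
First compute Macaulay numerator sum_t t * PV_t:
  t * PV_t at t = 1.0000: 41.587902
  t * PV_t at t = 2.0000: 78.616071
  t * PV_t at t = 3.0000: 111.459458
  t * PV_t at t = 4.0000: 140.465606
  t * PV_t at t = 5.0000: 165.956529
  t * PV_t at t = 6.0000: 188.230467
  t * PV_t at t = 7.0000: 207.563527
  t * PV_t at t = 8.0000: 224.211210
  t * PV_t at t = 9.0000: 238.409840
  t * PV_t at t = 10.0000: 5940.784813
Macaulay duration D = 7337.285424 / 895.975339 = 8.189160
Modified duration = D / (1 + y/m) = 8.189160 / (1 + 0.058000) = 7.740227


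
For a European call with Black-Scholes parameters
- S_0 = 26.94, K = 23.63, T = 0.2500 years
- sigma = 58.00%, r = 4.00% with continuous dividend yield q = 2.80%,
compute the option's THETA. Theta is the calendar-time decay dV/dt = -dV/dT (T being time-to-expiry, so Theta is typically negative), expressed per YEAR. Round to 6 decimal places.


d1 = 0.6073968268; d2 = 0.3173968268
phi(d1) = 0.3317399216; exp(-qT) = 0.9930244429; exp(-rT) = 0.9900498337
Theta = -S*exp(-qT)*phi(d1)*sigma/(2*sqrt(T)) - r*K*exp(-rT)*N(d2) + q*S*exp(-qT)*N(d1)
N(d1) = 0.7282062031; N(d2) = 0.6245287427; sqrt(T) = 0.5000000000
Term 1 = -26.9400 * 0.9930244429 * 0.3317399216 * 0.5800 / (2 * 0.5000000000) = -5.1473448045
Term 2 = -0.0400 * 23.6300 * 0.9900498337 * 0.6245287427 = -0.5844309390
Term 3 = 0.0280 * 26.9400 * 0.9930244429 * 0.7282062031 = 0.5454688261
Theta = -5.1473448045 + (-0.5844309390) + (0.5454688261) = -5.186307

Answer: Theta = -5.186307


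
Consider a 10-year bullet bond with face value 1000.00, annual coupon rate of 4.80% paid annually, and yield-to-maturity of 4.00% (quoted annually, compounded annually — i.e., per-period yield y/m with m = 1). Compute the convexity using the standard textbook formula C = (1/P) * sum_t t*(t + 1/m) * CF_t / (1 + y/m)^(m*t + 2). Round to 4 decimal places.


Answer: Convexity = 78.0966

Derivation:
Coupon per period c = face * coupon_rate / m = 48.000000
Periods per year m = 1; per-period yield y/m = 0.040000
Number of cashflows N = 10
Cashflows (t years, CF_t, discount factor 1/(1+y/m)^(m*t), PV):
  t = 1.0000: CF_t = 48.000000, DF = 0.961538, PV = 46.153846
  t = 2.0000: CF_t = 48.000000, DF = 0.924556, PV = 44.378698
  t = 3.0000: CF_t = 48.000000, DF = 0.888996, PV = 42.671825
  t = 4.0000: CF_t = 48.000000, DF = 0.854804, PV = 41.030601
  t = 5.0000: CF_t = 48.000000, DF = 0.821927, PV = 39.452501
  t = 6.0000: CF_t = 48.000000, DF = 0.790315, PV = 37.935097
  t = 7.0000: CF_t = 48.000000, DF = 0.759918, PV = 36.476055
  t = 8.0000: CF_t = 48.000000, DF = 0.730690, PV = 35.073130
  t = 9.0000: CF_t = 48.000000, DF = 0.702587, PV = 33.724163
  t = 10.0000: CF_t = 1048.000000, DF = 0.675564, PV = 707.991249
Price P = sum_t PV_t = 1064.887166
Convexity numerator sum_t t*(t + 1/m) * CF_t / (1+y/m)^(m*t + 2):
  t = 1.0000: term = 85.343650
  t = 2.0000: term = 246.183607
  t = 3.0000: term = 473.430013
  t = 4.0000: term = 758.701945
  t = 5.0000: term = 1094.281651
  t = 6.0000: term = 1473.071453
  t = 7.0000: term = 1888.553145
  t = 8.0000: term = 2334.749767
  t = 9.0000: term = 2806.189624
  t = 10.0000: term = 72003.547876
Convexity = (1/P) * sum = 83164.052733 / 1064.887166 = 78.096587


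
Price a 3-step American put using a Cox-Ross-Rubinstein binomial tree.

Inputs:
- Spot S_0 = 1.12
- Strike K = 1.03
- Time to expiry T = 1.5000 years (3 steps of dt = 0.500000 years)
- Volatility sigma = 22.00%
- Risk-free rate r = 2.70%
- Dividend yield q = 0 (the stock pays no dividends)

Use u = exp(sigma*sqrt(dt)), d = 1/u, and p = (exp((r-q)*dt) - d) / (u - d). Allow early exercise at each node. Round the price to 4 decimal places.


Answer: Price = V(0,0) = 0.0670

Derivation:
dt = T/N = 0.500000
u = exp(sigma*sqrt(dt)) = 1.168316; d = 1/u = 0.855933
p = (exp((r-q)*dt) - d) / (u - d) = 0.504697
Discount per step: exp(-r*dt) = 0.986591
Stock lattice S(k, i) with i counting down-moves:
  k=0: S(0,0) = 1.1200
  k=1: S(1,0) = 1.3085; S(1,1) = 0.9586
  k=2: S(2,0) = 1.5288; S(2,1) = 1.1200; S(2,2) = 0.8205
  k=3: S(3,0) = 1.7861; S(3,1) = 1.3085; S(3,2) = 0.9586; S(3,3) = 0.7023
Terminal payoffs V(N, i) = max(K - S_T, 0):
  V(3,0) = 0.000000; V(3,1) = 0.000000; V(3,2) = 0.071355; V(3,3) = 0.327677
Backward induction: V(k, i) = exp(-r*dt) * [p * V(k+1, i) + (1-p) * V(k+1, i+1)]; then take max(V_cont, immediate exercise) for American.
  V(2,0) = exp(-r*dt) * [p*0.000000 + (1-p)*0.000000] = 0.000000; exercise = 0.000000; V(2,0) = max -> 0.000000
  V(2,1) = exp(-r*dt) * [p*0.000000 + (1-p)*0.071355] = 0.034869; exercise = 0.000000; V(2,1) = max -> 0.034869
  V(2,2) = exp(-r*dt) * [p*0.071355 + (1-p)*0.327677] = 0.195653; exercise = 0.209465; V(2,2) = max -> 0.209465
  V(1,0) = exp(-r*dt) * [p*0.000000 + (1-p)*0.034869] = 0.017039; exercise = 0.000000; V(1,0) = max -> 0.017039
  V(1,1) = exp(-r*dt) * [p*0.034869 + (1-p)*0.209465] = 0.119719; exercise = 0.071355; V(1,1) = max -> 0.119719
  V(0,0) = exp(-r*dt) * [p*0.017039 + (1-p)*0.119719] = 0.066987; exercise = 0.000000; V(0,0) = max -> 0.066987


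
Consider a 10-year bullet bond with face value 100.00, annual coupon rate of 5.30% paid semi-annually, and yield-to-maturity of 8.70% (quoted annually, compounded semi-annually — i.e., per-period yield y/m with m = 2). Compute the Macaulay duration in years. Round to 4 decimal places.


Answer: Macaulay duration = 7.5474 years

Derivation:
Coupon per period c = face * coupon_rate / m = 2.650000
Periods per year m = 2; per-period yield y/m = 0.043500
Number of cashflows N = 20
Cashflows (t years, CF_t, discount factor 1/(1+y/m)^(m*t), PV):
  t = 0.5000: CF_t = 2.650000, DF = 0.958313, PV = 2.539530
  t = 1.0000: CF_t = 2.650000, DF = 0.918365, PV = 2.433666
  t = 1.5000: CF_t = 2.650000, DF = 0.880081, PV = 2.332215
  t = 2.0000: CF_t = 2.650000, DF = 0.843393, PV = 2.234992
  t = 2.5000: CF_t = 2.650000, DF = 0.808235, PV = 2.141823
  t = 3.0000: CF_t = 2.650000, DF = 0.774543, PV = 2.052538
  t = 3.5000: CF_t = 2.650000, DF = 0.742254, PV = 1.966974
  t = 4.0000: CF_t = 2.650000, DF = 0.711312, PV = 1.884978
  t = 4.5000: CF_t = 2.650000, DF = 0.681660, PV = 1.806399
  t = 5.0000: CF_t = 2.650000, DF = 0.653244, PV = 1.731097
  t = 5.5000: CF_t = 2.650000, DF = 0.626013, PV = 1.658933
  t = 6.0000: CF_t = 2.650000, DF = 0.599916, PV = 1.589778
  t = 6.5000: CF_t = 2.650000, DF = 0.574908, PV = 1.523505
  t = 7.0000: CF_t = 2.650000, DF = 0.550942, PV = 1.459996
  t = 7.5000: CF_t = 2.650000, DF = 0.527975, PV = 1.399133
  t = 8.0000: CF_t = 2.650000, DF = 0.505965, PV = 1.340808
  t = 8.5000: CF_t = 2.650000, DF = 0.484873, PV = 1.284914
  t = 9.0000: CF_t = 2.650000, DF = 0.464661, PV = 1.231351
  t = 9.5000: CF_t = 2.650000, DF = 0.445290, PV = 1.180020
  t = 10.0000: CF_t = 102.650000, DF = 0.426728, PV = 43.803608
Price P = sum_t PV_t = 77.596259
Macaulay numerator sum_t t * PV_t:
  t * PV_t at t = 0.5000: 1.269765
  t * PV_t at t = 1.0000: 2.433666
  t * PV_t at t = 1.5000: 3.498322
  t * PV_t at t = 2.0000: 4.469985
  t * PV_t at t = 2.5000: 5.354558
  t * PV_t at t = 3.0000: 6.157613
  t * PV_t at t = 3.5000: 6.884410
  t * PV_t at t = 4.0000: 7.539911
  t * PV_t at t = 4.5000: 8.128798
  t * PV_t at t = 5.0000: 8.655484
  t * PV_t at t = 5.5000: 9.124132
  t * PV_t at t = 6.0000: 9.538667
  t * PV_t at t = 6.5000: 9.902785
  t * PV_t at t = 7.0000: 10.219969
  t * PV_t at t = 7.5000: 10.493499
  t * PV_t at t = 8.0000: 10.726465
  t * PV_t at t = 8.5000: 10.921772
  t * PV_t at t = 9.0000: 11.082155
  t * PV_t at t = 9.5000: 11.210187
  t * PV_t at t = 10.0000: 438.036082
Macaulay duration D = (sum_t t * PV_t) / P = 585.648224 / 77.596259 = 7.547377
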